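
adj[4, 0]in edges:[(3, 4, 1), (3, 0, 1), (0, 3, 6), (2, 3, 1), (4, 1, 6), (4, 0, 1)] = 1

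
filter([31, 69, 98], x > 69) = [98]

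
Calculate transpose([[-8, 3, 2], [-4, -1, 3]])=[[-8, -4], [3, -1], [2, 3]]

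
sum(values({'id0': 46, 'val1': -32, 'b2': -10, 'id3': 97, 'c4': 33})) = 46 + (-32) + (-10) + 97 + 33
= 134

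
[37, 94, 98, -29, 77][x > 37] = [94, 98, 77]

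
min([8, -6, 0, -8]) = -8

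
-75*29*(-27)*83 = 4874175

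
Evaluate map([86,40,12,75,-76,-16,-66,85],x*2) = [172, 80, 24, 150, -152, -32, -132, 170]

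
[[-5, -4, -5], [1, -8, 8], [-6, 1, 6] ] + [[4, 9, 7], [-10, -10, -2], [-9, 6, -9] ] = [[-1, 5, 2], [-9, -18, 6], [-15, 7, -3]]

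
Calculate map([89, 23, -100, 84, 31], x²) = (89)²=7921, (23)²=529, (-100)²=10000, (84)²=7056, (31)²=961
= [7921, 529, 10000, 7056, 961]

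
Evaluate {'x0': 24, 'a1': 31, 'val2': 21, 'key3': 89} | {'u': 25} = {'x0': 24, 'a1': 31, 'val2': 21, 'key3': 89, 'u': 25}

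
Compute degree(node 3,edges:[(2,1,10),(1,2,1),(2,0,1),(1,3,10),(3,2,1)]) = incident: (1,3), (3,2)
= 2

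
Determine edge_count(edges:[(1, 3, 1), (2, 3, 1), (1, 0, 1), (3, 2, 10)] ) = 4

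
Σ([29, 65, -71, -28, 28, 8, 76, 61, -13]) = 155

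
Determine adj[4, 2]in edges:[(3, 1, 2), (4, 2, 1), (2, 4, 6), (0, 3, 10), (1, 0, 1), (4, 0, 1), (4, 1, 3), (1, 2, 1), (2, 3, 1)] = 1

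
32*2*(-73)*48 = -224256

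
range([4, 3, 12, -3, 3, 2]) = 15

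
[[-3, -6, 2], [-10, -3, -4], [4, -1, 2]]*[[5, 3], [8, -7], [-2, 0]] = [[-67, 33], [-66, -9], [8, 19]]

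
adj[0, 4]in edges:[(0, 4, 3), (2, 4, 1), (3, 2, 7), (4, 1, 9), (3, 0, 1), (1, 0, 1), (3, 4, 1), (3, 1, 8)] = 3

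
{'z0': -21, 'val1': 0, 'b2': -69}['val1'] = 0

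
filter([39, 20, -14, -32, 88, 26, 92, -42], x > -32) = keep x where x > -32: 39✓, 20✓, -14✓, -32✗, 88✓, 26✓, 92✓, -42✗
= [39, 20, -14, 88, 26, 92]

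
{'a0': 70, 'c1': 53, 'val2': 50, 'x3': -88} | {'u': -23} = {'a0': 70, 'c1': 53, 'val2': 50, 'x3': -88, 'u': -23}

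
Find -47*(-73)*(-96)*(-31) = 10210656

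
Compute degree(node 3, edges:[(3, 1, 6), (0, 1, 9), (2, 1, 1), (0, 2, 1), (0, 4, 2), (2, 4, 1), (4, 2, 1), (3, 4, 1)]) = incident: (3,1), (3,4)
= 2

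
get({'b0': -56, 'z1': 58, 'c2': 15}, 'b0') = -56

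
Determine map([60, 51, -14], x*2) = [120, 102, -28]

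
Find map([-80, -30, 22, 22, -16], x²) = (-80)²=6400, (-30)²=900, (22)²=484, (22)²=484, (-16)²=256
= [6400, 900, 484, 484, 256]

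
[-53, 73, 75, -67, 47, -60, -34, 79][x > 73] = [75, 79]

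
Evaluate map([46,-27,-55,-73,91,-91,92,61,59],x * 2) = 46*2=92, -27*2=-54, -55*2=-110, -73*2=-146, 91*2=182, -91*2=-182, 92*2=184, 61*2=122, 59*2=118
= [92, -54, -110, -146, 182, -182, 184, 122, 118]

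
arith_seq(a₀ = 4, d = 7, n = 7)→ [4, 11, 18, 25, 32, 39, 46]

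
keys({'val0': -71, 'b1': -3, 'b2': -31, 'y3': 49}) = ['val0', 'b1', 'b2', 'y3']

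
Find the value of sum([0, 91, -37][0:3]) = 54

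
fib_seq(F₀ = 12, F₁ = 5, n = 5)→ F_2 = F_1 + F_0 = 17
F_3 = F_2 + F_1 = 22
F_4 = F_3 + F_2 = 39
= [12, 5, 17, 22, 39]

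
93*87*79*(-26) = -16618914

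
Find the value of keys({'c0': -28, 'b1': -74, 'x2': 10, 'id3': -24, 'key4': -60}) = ['c0', 'b1', 'x2', 'id3', 'key4']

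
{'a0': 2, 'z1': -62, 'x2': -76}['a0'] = 2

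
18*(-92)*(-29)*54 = 2593296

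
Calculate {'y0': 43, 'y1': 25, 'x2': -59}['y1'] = 25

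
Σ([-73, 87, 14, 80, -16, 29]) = 121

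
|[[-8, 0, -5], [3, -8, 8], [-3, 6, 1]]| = 478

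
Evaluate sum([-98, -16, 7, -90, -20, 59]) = -158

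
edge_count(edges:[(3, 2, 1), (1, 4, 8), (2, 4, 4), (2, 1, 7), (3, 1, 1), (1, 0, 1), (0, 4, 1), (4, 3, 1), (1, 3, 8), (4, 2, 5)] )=10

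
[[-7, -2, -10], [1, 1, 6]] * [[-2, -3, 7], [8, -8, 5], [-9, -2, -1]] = C[0][0] = (-7)*(-2) + (-2)*(8) + (-10)*(-9) = 88
C[0][1] = (-7)*(-3) + (-2)*(-8) + (-10)*(-2) = 57
C[0][2] = (-7)*(7) + (-2)*(5) + (-10)*(-1) = -49
C[1][0] = (1)*(-2) + (1)*(8) + (6)*(-9) = -48
C[1][1] = (1)*(-3) + (1)*(-8) + (6)*(-2) = -23
C[1][2] = (1)*(7) + (1)*(5) + (6)*(-1) = 6
= [[88, 57, -49], [-48, -23, 6]]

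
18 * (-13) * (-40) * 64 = 599040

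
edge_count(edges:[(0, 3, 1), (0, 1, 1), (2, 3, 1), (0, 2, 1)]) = 4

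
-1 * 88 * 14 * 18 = -22176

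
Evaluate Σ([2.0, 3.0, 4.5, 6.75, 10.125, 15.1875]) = 2.0 + 3.0 + 4.5 + 6.75 + 10.125 + 15.1875
= 41.5625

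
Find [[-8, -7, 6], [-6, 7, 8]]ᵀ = [[-8, -6], [-7, 7], [6, 8]]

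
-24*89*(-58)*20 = 2477760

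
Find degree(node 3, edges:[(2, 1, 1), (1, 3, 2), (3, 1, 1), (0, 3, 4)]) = incident: (1,3), (3,1), (0,3)
= 3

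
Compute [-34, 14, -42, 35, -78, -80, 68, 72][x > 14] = keep x where x > 14: -34✗, 14✗, -42✗, 35✓, -78✗, -80✗, 68✓, 72✓
= [35, 68, 72]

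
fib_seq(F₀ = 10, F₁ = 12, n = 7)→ F_2 = F_1 + F_0 = 22
F_3 = F_2 + F_1 = 34
F_4 = F_3 + F_2 = 56
...
= [10, 12, 22, 34, 56, 90, 146]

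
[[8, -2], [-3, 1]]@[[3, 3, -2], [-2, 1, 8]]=C[0][0] = (8)*(3) + (-2)*(-2) = 28
C[0][1] = (8)*(3) + (-2)*(1) = 22
C[0][2] = (8)*(-2) + (-2)*(8) = -32
C[1][0] = (-3)*(3) + (1)*(-2) = -11
C[1][1] = (-3)*(3) + (1)*(1) = -8
C[1][2] = (-3)*(-2) + (1)*(8) = 14
= [[28, 22, -32], [-11, -8, 14]]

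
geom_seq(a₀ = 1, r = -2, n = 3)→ [1, -2, 4]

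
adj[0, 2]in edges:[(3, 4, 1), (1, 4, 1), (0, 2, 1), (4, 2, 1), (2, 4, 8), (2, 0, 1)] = 1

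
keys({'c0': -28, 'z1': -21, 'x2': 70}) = ['c0', 'z1', 'x2']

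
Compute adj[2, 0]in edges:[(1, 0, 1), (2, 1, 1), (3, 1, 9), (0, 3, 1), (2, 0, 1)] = 1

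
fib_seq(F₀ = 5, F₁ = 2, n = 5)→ F_2 = F_1 + F_0 = 7
F_3 = F_2 + F_1 = 9
F_4 = F_3 + F_2 = 16
= [5, 2, 7, 9, 16]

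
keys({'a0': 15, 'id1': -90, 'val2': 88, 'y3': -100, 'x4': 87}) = ['a0', 'id1', 'val2', 'y3', 'x4']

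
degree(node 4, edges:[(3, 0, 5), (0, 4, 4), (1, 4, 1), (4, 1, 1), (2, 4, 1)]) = incident: (0,4), (1,4), (4,1), (2,4)
= 4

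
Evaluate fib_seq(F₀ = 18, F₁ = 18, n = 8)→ F_2 = F_1 + F_0 = 36
F_3 = F_2 + F_1 = 54
F_4 = F_3 + F_2 = 90
...
= [18, 18, 36, 54, 90, 144, 234, 378]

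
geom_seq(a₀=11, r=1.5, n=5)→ a_0 = 11*1.5^0 = 11.0
a_1 = 11*1.5^1 = 16.5
a_2 = 11*1.5^2 = 24.75
...
= [11.0, 16.5, 24.75, 37.125, 55.6875]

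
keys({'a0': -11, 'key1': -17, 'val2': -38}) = ['a0', 'key1', 'val2']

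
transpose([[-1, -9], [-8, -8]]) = [[-1, -8], [-9, -8]]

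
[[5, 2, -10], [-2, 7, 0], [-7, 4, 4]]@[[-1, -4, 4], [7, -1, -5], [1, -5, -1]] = C[0][0] = (5)*(-1) + (2)*(7) + (-10)*(1) = -1
C[0][1] = (5)*(-4) + (2)*(-1) + (-10)*(-5) = 28
C[0][2] = (5)*(4) + (2)*(-5) + (-10)*(-1) = 20
C[1][0] = (-2)*(-1) + (7)*(7) + (0)*(1) = 51
C[1][1] = (-2)*(-4) + (7)*(-1) + (0)*(-5) = 1
C[1][2] = (-2)*(4) + (7)*(-5) + (0)*(-1) = -43
... (3 more cells)
= [[-1, 28, 20], [51, 1, -43], [39, 4, -52]]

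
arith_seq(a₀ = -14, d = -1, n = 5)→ [-14, -15, -16, -17, -18]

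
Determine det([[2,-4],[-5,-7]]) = -34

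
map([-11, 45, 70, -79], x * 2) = [-22, 90, 140, -158]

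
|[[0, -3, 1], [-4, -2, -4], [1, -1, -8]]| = (1)*(0)*det([[-2, -4], [-1, -8]]) + (-1)*(-3)*det([[-4, -4], [1, -8]]) + (1)*(1)*det([[-4, -2], [1, -1]])
= 0 + 108 + 6
= 114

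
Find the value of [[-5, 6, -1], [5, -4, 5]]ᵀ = [[-5, 5], [6, -4], [-1, 5]]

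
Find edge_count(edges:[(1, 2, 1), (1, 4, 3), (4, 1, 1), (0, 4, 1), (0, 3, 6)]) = 5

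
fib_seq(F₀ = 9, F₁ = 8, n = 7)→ F_2 = F_1 + F_0 = 17
F_3 = F_2 + F_1 = 25
F_4 = F_3 + F_2 = 42
...
= [9, 8, 17, 25, 42, 67, 109]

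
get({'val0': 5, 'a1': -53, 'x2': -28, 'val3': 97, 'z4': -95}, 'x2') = -28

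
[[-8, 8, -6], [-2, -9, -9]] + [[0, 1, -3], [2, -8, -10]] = [[-8, 9, -9], [0, -17, -19]]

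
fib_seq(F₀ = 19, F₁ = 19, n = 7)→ F_2 = F_1 + F_0 = 38
F_3 = F_2 + F_1 = 57
F_4 = F_3 + F_2 = 95
...
= [19, 19, 38, 57, 95, 152, 247]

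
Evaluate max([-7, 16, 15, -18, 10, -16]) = 16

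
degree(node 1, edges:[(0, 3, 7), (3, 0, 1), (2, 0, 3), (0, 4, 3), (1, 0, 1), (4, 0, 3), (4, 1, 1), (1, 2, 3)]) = 3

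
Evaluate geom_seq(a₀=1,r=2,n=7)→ [1, 2, 4, 8, 16, 32, 64]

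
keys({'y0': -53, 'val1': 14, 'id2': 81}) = ['y0', 'val1', 'id2']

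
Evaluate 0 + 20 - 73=-53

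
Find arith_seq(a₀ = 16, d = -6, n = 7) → a_0 = 16 + 0*-6 = 16
a_1 = 16 + 1*-6 = 10
a_2 = 16 + 2*-6 = 4
...
= [16, 10, 4, -2, -8, -14, -20]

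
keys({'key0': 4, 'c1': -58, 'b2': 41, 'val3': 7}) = ['key0', 'c1', 'b2', 'val3']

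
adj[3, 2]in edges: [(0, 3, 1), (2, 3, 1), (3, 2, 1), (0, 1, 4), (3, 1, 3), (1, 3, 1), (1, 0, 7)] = 1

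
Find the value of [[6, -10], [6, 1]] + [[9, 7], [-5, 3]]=[[15, -3], [1, 4]]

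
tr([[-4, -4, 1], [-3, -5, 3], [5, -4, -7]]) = diagonal: (-4) + (-5) + (-7)
= -16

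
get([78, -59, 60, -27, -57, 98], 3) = -27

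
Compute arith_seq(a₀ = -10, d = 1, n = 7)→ a_0 = -10 + 0*1 = -10
a_1 = -10 + 1*1 = -9
a_2 = -10 + 2*1 = -8
...
= [-10, -9, -8, -7, -6, -5, -4]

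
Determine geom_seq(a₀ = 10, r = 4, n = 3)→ a_0 = 10*4^0 = 10
a_1 = 10*4^1 = 40
a_2 = 10*4^2 = 160
= [10, 40, 160]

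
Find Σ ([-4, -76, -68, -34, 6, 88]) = -88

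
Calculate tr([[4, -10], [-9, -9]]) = -5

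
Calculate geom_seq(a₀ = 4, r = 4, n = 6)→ [4, 16, 64, 256, 1024, 4096]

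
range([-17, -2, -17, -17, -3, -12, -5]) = 15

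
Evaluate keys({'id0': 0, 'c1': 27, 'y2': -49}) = ['id0', 'c1', 'y2']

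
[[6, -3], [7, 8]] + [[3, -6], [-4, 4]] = [[9, -9], [3, 12]]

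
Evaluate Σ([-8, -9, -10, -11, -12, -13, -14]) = (-8) + (-9) + (-10) + (-11) + (-12) + (-13) + (-14)
= -77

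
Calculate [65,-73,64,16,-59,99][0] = 65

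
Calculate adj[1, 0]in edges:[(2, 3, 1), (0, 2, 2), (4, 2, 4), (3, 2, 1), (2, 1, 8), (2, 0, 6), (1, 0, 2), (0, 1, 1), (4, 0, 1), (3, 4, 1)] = 2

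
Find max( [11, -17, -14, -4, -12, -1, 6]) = 11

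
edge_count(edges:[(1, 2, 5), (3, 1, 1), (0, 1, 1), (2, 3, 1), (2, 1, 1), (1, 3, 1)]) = 6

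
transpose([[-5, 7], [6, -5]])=[[-5, 6], [7, -5]]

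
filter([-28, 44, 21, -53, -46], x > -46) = [-28, 44, 21]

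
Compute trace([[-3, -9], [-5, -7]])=diagonal: (-3) + (-7)
= -10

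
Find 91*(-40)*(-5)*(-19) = -345800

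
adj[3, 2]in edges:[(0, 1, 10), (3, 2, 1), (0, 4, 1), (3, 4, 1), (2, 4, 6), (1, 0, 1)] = 1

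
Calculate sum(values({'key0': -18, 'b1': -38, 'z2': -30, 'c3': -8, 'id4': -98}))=-192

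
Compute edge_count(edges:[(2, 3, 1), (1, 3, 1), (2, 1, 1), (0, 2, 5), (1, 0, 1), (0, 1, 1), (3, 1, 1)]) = 7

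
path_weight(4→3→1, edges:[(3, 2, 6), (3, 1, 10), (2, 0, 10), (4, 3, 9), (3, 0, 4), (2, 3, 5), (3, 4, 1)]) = 19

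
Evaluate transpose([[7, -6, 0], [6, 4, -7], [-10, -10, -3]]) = [[7, 6, -10], [-6, 4, -10], [0, -7, -3]]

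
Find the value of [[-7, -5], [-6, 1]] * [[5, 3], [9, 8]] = C[0][0] = (-7)*(5) + (-5)*(9) = -80
C[0][1] = (-7)*(3) + (-5)*(8) = -61
C[1][0] = (-6)*(5) + (1)*(9) = -21
C[1][1] = (-6)*(3) + (1)*(8) = -10
= [[-80, -61], [-21, -10]]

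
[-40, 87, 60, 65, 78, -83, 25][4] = 78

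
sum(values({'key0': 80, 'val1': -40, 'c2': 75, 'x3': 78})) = 80 + (-40) + 75 + 78
= 193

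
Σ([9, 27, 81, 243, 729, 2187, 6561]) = 9 + 27 + 81 + 243 + 729 + 2187 + 6561
= 9837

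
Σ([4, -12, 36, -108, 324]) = 4 + -12 + 36 + -108 + 324
= 244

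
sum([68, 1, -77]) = 68 + 1 + (-77)
= -8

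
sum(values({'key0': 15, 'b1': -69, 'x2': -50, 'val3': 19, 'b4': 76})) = -9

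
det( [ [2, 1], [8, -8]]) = (2)*(-8) - (1)*(8)
= -24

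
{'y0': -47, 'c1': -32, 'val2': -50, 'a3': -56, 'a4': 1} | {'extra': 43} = {'y0': -47, 'c1': -32, 'val2': -50, 'a3': -56, 'a4': 1, 'extra': 43}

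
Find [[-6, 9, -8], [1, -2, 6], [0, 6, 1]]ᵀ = [[-6, 1, 0], [9, -2, 6], [-8, 6, 1]]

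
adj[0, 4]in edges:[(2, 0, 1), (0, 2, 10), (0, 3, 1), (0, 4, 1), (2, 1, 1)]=1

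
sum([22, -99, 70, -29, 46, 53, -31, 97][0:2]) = slice → [22, -99]
22 + (-99)
= -77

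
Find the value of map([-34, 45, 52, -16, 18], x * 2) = -34*2=-68, 45*2=90, 52*2=104, -16*2=-32, 18*2=36
= [-68, 90, 104, -32, 36]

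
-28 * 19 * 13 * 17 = -117572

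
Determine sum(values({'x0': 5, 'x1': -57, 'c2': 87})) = 5 + (-57) + 87
= 35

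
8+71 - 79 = 0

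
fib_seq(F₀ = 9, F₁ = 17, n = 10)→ [9, 17, 26, 43, 69, 112, 181, 293, 474, 767]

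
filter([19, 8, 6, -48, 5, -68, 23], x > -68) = [19, 8, 6, -48, 5, 23]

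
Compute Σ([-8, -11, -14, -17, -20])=(-8) + (-11) + (-14) + (-17) + (-20)
= -70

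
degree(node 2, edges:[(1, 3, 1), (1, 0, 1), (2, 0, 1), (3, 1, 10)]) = incident: (2,0)
= 1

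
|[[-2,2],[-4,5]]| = -2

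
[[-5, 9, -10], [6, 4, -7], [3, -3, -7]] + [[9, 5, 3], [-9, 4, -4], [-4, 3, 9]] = [[4, 14, -7], [-3, 8, -11], [-1, 0, 2]]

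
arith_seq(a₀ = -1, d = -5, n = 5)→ a_0 = -1 + 0*-5 = -1
a_1 = -1 + 1*-5 = -6
a_2 = -1 + 2*-5 = -11
...
= [-1, -6, -11, -16, -21]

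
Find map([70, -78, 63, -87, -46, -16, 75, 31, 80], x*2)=70*2=140, -78*2=-156, 63*2=126, -87*2=-174, -46*2=-92, -16*2=-32, 75*2=150, 31*2=62, 80*2=160
= [140, -156, 126, -174, -92, -32, 150, 62, 160]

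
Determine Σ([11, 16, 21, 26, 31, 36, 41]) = 11 + 16 + 21 + 26 + 31 + 36 + 41
= 182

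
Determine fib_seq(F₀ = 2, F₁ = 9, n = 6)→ [2, 9, 11, 20, 31, 51]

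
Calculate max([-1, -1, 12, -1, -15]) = 12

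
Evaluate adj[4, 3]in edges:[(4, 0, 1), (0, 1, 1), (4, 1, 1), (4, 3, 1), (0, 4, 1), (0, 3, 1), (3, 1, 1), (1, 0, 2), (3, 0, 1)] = 1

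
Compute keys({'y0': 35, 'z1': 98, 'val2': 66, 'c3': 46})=['y0', 'z1', 'val2', 'c3']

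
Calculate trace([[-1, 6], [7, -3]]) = -4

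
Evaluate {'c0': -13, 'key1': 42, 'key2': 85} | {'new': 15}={'c0': -13, 'key1': 42, 'key2': 85, 'new': 15}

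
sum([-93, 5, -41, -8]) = (-93) + 5 + (-41) + (-8)
= -137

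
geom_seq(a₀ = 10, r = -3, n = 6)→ a_0 = 10*(-3)^0 = 10
a_1 = 10*(-3)^1 = -30
a_2 = 10*(-3)^2 = 90
...
= [10, -30, 90, -270, 810, -2430]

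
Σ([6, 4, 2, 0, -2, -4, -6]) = 0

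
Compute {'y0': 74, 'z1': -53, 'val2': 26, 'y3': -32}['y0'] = 74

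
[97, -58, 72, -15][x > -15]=[97, 72]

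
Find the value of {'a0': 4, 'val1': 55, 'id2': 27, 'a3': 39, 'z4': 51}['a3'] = 39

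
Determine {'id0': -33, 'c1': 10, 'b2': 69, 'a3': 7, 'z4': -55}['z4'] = -55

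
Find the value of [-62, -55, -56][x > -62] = [-55, -56]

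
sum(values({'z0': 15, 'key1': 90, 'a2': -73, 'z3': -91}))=-59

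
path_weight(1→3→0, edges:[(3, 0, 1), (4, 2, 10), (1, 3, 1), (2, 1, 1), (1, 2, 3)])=w(1→3)=1 + w(3→0)=1
= 2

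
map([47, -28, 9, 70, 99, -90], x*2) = 47*2=94, -28*2=-56, 9*2=18, 70*2=140, 99*2=198, -90*2=-180
= [94, -56, 18, 140, 198, -180]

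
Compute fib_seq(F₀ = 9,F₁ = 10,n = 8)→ F_2 = F_1 + F_0 = 19
F_3 = F_2 + F_1 = 29
F_4 = F_3 + F_2 = 48
...
= [9, 10, 19, 29, 48, 77, 125, 202]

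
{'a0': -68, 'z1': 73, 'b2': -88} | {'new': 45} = {'a0': -68, 'z1': 73, 'b2': -88, 'new': 45}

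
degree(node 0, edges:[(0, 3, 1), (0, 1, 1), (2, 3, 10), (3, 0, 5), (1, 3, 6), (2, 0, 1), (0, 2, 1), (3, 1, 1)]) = 5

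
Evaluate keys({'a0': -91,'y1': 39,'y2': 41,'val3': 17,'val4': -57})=['a0', 'y1', 'y2', 'val3', 'val4']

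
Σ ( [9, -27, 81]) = 63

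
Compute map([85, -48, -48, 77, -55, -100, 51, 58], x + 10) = 85+10=95, -48+10=-38, -48+10=-38, 77+10=87, -55+10=-45, -100+10=-90, 51+10=61, 58+10=68
= [95, -38, -38, 87, -45, -90, 61, 68]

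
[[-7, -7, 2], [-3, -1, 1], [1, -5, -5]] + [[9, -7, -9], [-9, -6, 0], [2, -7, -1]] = [[2, -14, -7], [-12, -7, 1], [3, -12, -6]]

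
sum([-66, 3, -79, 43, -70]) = (-66) + 3 + (-79) + 43 + (-70)
= -169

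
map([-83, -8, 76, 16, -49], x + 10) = -83+10=-73, -8+10=2, 76+10=86, 16+10=26, -49+10=-39
= [-73, 2, 86, 26, -39]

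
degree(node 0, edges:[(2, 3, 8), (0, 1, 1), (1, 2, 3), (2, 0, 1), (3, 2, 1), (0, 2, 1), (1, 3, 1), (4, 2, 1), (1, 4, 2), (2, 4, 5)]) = incident: (0,1), (2,0), (0,2)
= 3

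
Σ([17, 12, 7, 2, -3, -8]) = 27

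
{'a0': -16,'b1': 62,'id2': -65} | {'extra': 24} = {'a0': -16, 'b1': 62, 'id2': -65, 'extra': 24}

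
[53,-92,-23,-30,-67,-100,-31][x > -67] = keep x where x > -67: 53✓, -92✗, -23✓, -30✓, -67✗, -100✗, -31✓
= [53, -23, -30, -31]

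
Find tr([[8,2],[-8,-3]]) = 5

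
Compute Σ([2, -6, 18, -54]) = -40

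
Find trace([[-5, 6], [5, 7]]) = diagonal: (-5) + 7
= 2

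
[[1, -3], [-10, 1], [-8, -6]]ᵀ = [[1, -10, -8], [-3, 1, -6]]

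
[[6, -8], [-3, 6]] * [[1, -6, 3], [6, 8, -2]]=C[0][0] = (6)*(1) + (-8)*(6) = -42
C[0][1] = (6)*(-6) + (-8)*(8) = -100
C[0][2] = (6)*(3) + (-8)*(-2) = 34
C[1][0] = (-3)*(1) + (6)*(6) = 33
C[1][1] = (-3)*(-6) + (6)*(8) = 66
C[1][2] = (-3)*(3) + (6)*(-2) = -21
= [[-42, -100, 34], [33, 66, -21]]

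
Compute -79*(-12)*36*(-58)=-1979424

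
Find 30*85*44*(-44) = -4936800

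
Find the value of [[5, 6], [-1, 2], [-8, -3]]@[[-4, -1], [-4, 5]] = [[-44, 25], [-4, 11], [44, -7]]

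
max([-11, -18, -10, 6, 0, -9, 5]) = 6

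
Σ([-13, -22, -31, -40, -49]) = (-13) + (-22) + (-31) + (-40) + (-49)
= -155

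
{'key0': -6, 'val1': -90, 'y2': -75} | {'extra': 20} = {'key0': -6, 'val1': -90, 'y2': -75, 'extra': 20}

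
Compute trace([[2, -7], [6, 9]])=11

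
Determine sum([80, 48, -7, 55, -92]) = 80 + 48 + (-7) + 55 + (-92)
= 84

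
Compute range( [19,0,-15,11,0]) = 34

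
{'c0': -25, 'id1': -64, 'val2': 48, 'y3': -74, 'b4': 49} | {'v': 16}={'c0': -25, 'id1': -64, 'val2': 48, 'y3': -74, 'b4': 49, 'v': 16}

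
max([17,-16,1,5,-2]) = 17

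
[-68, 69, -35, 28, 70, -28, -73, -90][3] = 28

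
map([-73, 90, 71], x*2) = [-146, 180, 142]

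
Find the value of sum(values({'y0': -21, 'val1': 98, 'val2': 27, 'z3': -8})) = (-21) + 98 + 27 + (-8)
= 96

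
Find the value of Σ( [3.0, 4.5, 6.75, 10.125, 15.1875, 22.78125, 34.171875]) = 96.515625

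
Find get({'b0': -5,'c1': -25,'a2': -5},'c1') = -25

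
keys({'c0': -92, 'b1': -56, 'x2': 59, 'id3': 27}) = ['c0', 'b1', 'x2', 'id3']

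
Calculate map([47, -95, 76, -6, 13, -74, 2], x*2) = 47*2=94, -95*2=-190, 76*2=152, -6*2=-12, 13*2=26, -74*2=-148, 2*2=4
= [94, -190, 152, -12, 26, -148, 4]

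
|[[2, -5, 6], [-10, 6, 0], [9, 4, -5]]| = (1)*(2)*det([[6, 0], [4, -5]]) + (-1)*(-5)*det([[-10, 0], [9, -5]]) + (1)*(6)*det([[-10, 6], [9, 4]])
= -60 + 250 + -564
= -374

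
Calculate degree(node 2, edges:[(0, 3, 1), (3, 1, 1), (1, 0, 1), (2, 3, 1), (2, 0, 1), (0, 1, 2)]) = 2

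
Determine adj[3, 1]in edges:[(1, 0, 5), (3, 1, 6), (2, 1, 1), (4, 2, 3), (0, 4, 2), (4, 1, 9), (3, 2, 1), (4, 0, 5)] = 6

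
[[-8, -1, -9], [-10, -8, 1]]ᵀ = [[-8, -10], [-1, -8], [-9, 1]]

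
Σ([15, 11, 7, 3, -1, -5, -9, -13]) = 15 + 11 + 7 + 3 + (-1) + (-5) + (-9) + (-13)
= 8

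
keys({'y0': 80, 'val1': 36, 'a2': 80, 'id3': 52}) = ['y0', 'val1', 'a2', 'id3']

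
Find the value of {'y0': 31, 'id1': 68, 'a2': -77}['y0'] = 31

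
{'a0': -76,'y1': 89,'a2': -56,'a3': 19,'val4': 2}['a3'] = 19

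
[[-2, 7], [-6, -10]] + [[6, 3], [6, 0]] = [[4, 10], [0, -10]]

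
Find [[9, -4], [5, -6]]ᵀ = [[9, 5], [-4, -6]]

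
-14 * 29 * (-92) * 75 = 2801400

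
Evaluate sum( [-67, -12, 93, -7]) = 7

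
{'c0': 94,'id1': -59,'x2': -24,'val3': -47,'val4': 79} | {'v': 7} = {'c0': 94, 'id1': -59, 'x2': -24, 'val3': -47, 'val4': 79, 'v': 7}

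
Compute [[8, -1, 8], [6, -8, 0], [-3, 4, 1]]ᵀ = [[8, 6, -3], [-1, -8, 4], [8, 0, 1]]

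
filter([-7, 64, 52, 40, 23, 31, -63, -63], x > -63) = keep x where x > -63: -7✓, 64✓, 52✓, 40✓, 23✓, 31✓, -63✗, -63✗
= [-7, 64, 52, 40, 23, 31]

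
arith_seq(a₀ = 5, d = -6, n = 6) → a_0 = 5 + 0*-6 = 5
a_1 = 5 + 1*-6 = -1
a_2 = 5 + 2*-6 = -7
...
= [5, -1, -7, -13, -19, -25]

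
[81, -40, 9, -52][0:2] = [81, -40]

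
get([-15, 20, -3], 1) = 20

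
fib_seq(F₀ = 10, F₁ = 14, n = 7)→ [10, 14, 24, 38, 62, 100, 162]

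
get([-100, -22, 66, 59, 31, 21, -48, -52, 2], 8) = 2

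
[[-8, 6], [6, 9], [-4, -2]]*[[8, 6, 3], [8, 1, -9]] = C[0][0] = (-8)*(8) + (6)*(8) = -16
C[0][1] = (-8)*(6) + (6)*(1) = -42
C[0][2] = (-8)*(3) + (6)*(-9) = -78
C[1][0] = (6)*(8) + (9)*(8) = 120
C[1][1] = (6)*(6) + (9)*(1) = 45
C[1][2] = (6)*(3) + (9)*(-9) = -63
... (3 more cells)
= [[-16, -42, -78], [120, 45, -63], [-48, -26, 6]]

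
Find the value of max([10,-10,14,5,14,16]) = 16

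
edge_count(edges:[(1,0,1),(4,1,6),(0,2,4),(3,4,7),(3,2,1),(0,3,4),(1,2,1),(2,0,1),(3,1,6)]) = 9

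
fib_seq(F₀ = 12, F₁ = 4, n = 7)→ F_2 = F_1 + F_0 = 16
F_3 = F_2 + F_1 = 20
F_4 = F_3 + F_2 = 36
...
= [12, 4, 16, 20, 36, 56, 92]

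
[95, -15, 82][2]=82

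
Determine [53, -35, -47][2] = -47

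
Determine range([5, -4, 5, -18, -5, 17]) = 35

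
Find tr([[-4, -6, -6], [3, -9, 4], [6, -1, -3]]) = diagonal: (-4) + (-9) + (-3)
= -16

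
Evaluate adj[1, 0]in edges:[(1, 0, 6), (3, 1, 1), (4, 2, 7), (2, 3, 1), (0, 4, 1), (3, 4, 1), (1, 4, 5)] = 6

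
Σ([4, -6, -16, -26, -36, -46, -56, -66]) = -248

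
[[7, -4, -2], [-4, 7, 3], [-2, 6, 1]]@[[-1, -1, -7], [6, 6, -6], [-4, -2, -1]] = [[-23, -27, -23], [34, 40, -17], [34, 36, -23]]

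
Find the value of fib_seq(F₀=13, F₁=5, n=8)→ F_2 = F_1 + F_0 = 18
F_3 = F_2 + F_1 = 23
F_4 = F_3 + F_2 = 41
...
= [13, 5, 18, 23, 41, 64, 105, 169]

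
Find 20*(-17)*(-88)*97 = 2902240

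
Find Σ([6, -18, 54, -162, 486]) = 6 + -18 + 54 + -162 + 486
= 366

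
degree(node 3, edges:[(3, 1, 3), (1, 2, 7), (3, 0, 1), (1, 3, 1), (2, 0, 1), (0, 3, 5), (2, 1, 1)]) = 4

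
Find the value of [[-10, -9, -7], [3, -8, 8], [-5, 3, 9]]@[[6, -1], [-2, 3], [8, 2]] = [[-98, -31], [98, -11], [36, 32]]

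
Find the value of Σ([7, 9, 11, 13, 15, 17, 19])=91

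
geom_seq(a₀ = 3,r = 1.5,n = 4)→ a_0 = 3*1.5^0 = 3.0
a_1 = 3*1.5^1 = 4.5
a_2 = 3*1.5^2 = 6.75
...
= [3.0, 4.5, 6.75, 10.125]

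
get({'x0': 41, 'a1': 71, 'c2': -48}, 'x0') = 41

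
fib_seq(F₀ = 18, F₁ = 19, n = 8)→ F_2 = F_1 + F_0 = 37
F_3 = F_2 + F_1 = 56
F_4 = F_3 + F_2 = 93
...
= [18, 19, 37, 56, 93, 149, 242, 391]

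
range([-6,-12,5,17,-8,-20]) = 37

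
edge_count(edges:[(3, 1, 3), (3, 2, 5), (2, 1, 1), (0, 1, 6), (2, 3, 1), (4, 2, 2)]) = 6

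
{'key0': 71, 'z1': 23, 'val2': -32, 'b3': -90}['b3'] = -90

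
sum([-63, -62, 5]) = -120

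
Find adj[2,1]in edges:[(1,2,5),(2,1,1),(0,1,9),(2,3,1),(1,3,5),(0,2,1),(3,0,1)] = 1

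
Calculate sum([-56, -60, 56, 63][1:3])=slice → [-60, 56]
(-60) + 56
= -4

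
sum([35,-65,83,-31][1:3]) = slice → [-65, 83]
(-65) + 83
= 18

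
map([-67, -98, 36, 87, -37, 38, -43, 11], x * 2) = -67*2=-134, -98*2=-196, 36*2=72, 87*2=174, -37*2=-74, 38*2=76, -43*2=-86, 11*2=22
= [-134, -196, 72, 174, -74, 76, -86, 22]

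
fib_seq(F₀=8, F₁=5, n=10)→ F_2 = F_1 + F_0 = 13
F_3 = F_2 + F_1 = 18
F_4 = F_3 + F_2 = 31
...
= [8, 5, 13, 18, 31, 49, 80, 129, 209, 338]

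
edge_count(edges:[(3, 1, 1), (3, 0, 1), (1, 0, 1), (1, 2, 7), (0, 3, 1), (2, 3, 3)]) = 6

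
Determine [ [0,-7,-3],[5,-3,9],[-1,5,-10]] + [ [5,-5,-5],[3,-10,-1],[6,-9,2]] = [[5, -12, -8], [8, -13, 8], [5, -4, -8]]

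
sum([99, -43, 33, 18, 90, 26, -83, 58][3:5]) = slice → [18, 90]
18 + 90
= 108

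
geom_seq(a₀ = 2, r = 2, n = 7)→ [2, 4, 8, 16, 32, 64, 128]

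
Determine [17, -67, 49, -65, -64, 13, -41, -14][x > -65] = keep x where x > -65: 17✓, -67✗, 49✓, -65✗, -64✓, 13✓, -41✓, -14✓
= [17, 49, -64, 13, -41, -14]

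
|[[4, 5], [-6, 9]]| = 66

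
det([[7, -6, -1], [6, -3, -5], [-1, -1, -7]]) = -161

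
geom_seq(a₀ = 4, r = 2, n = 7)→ a_0 = 4*2^0 = 4
a_1 = 4*2^1 = 8
a_2 = 4*2^2 = 16
...
= [4, 8, 16, 32, 64, 128, 256]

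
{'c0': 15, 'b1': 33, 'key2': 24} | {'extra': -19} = {'c0': 15, 'b1': 33, 'key2': 24, 'extra': -19}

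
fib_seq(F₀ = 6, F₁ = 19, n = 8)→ F_2 = F_1 + F_0 = 25
F_3 = F_2 + F_1 = 44
F_4 = F_3 + F_2 = 69
...
= [6, 19, 25, 44, 69, 113, 182, 295]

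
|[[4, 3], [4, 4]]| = (4)*(4) - (3)*(4)
= 4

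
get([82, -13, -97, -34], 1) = -13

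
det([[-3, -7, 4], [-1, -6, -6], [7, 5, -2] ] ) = 330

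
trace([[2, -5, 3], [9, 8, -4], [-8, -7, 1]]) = diagonal: 2 + 8 + 1
= 11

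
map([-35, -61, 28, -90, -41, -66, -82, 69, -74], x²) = [1225, 3721, 784, 8100, 1681, 4356, 6724, 4761, 5476]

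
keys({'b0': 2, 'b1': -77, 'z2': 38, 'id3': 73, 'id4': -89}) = ['b0', 'b1', 'z2', 'id3', 'id4']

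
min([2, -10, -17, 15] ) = -17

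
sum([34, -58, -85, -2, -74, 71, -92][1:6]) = slice → [-58, -85, -2, -74, 71]
(-58) + (-85) + (-2) + (-74) + 71
= -148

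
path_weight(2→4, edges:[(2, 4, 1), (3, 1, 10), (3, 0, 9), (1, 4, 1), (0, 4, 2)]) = w(2→4)=1
= 1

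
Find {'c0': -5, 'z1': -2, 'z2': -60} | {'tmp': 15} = {'c0': -5, 'z1': -2, 'z2': -60, 'tmp': 15}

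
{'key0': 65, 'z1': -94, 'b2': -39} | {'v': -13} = {'key0': 65, 'z1': -94, 'b2': -39, 'v': -13}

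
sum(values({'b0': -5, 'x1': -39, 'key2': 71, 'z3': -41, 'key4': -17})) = -31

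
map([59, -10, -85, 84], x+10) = 59+10=69, -10+10=0, -85+10=-75, 84+10=94
= [69, 0, -75, 94]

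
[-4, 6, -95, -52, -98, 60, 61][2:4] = [-95, -52]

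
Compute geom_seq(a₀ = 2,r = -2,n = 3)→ [2, -4, 8]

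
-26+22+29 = 25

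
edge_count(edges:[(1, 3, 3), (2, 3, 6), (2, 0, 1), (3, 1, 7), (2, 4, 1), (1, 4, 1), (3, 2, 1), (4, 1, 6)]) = 8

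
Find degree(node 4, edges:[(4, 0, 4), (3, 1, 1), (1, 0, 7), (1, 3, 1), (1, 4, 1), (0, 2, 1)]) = 2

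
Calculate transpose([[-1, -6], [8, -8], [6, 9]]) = [[-1, 8, 6], [-6, -8, 9]]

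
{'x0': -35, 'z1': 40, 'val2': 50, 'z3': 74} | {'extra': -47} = {'x0': -35, 'z1': 40, 'val2': 50, 'z3': 74, 'extra': -47}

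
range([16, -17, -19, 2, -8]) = 35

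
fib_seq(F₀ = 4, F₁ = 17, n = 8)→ F_2 = F_1 + F_0 = 21
F_3 = F_2 + F_1 = 38
F_4 = F_3 + F_2 = 59
...
= [4, 17, 21, 38, 59, 97, 156, 253]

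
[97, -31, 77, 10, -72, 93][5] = 93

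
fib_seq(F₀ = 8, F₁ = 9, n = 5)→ F_2 = F_1 + F_0 = 17
F_3 = F_2 + F_1 = 26
F_4 = F_3 + F_2 = 43
= [8, 9, 17, 26, 43]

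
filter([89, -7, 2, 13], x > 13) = keep x where x > 13: 89✓, -7✗, 2✗, 13✗
= [89]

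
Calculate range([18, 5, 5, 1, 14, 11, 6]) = 17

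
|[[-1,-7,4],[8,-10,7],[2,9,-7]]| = -129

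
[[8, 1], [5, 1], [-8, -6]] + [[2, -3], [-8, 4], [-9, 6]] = [[10, -2], [-3, 5], [-17, 0]]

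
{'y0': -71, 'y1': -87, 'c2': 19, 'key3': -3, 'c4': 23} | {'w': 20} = {'y0': -71, 'y1': -87, 'c2': 19, 'key3': -3, 'c4': 23, 'w': 20}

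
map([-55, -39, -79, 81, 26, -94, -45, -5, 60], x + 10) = [-45, -29, -69, 91, 36, -84, -35, 5, 70]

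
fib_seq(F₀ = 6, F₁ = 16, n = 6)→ [6, 16, 22, 38, 60, 98]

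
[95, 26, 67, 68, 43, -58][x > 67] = keep x where x > 67: 95✓, 26✗, 67✗, 68✓, 43✗, -58✗
= [95, 68]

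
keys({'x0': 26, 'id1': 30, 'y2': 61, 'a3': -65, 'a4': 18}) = ['x0', 'id1', 'y2', 'a3', 'a4']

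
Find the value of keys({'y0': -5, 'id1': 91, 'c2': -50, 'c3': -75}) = ['y0', 'id1', 'c2', 'c3']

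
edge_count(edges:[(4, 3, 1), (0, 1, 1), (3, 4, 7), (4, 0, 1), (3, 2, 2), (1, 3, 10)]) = 6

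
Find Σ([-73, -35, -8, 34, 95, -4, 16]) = 25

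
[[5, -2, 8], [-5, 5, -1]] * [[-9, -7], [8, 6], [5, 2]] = [[-21, -31], [80, 63]]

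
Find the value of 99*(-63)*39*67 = -16297281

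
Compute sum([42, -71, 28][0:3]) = -1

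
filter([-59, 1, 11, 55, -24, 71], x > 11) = [55, 71]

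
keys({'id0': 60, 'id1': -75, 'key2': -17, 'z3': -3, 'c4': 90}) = ['id0', 'id1', 'key2', 'z3', 'c4']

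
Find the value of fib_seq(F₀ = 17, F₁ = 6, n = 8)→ F_2 = F_1 + F_0 = 23
F_3 = F_2 + F_1 = 29
F_4 = F_3 + F_2 = 52
...
= [17, 6, 23, 29, 52, 81, 133, 214]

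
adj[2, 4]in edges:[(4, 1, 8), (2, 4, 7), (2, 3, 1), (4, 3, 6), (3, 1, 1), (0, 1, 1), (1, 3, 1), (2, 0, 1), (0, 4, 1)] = 7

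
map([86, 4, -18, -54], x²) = [7396, 16, 324, 2916]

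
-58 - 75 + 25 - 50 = -158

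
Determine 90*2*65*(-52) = -608400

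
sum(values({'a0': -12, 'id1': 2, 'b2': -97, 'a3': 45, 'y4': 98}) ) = (-12) + 2 + (-97) + 45 + 98
= 36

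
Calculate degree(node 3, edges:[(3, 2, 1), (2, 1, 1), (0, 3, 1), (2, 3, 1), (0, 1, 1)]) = incident: (3,2), (0,3), (2,3)
= 3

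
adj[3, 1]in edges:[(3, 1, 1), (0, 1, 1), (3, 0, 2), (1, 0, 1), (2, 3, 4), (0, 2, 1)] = 1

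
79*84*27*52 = 9316944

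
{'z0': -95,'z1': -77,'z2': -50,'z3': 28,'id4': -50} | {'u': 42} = {'z0': -95, 'z1': -77, 'z2': -50, 'z3': 28, 'id4': -50, 'u': 42}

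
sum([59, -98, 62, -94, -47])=59 + (-98) + 62 + (-94) + (-47)
= -118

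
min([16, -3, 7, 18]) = -3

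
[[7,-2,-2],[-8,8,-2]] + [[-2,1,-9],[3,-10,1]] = [[5, -1, -11], [-5, -2, -1]]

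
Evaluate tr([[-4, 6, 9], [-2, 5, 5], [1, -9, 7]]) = diagonal: (-4) + 5 + 7
= 8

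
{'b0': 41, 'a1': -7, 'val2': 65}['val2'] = 65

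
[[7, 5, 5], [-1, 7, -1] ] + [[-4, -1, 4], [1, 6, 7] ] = [[3, 4, 9], [0, 13, 6]]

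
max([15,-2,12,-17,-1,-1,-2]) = 15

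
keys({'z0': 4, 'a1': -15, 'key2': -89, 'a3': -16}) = ['z0', 'a1', 'key2', 'a3']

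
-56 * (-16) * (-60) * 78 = -4193280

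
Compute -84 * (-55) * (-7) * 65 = -2102100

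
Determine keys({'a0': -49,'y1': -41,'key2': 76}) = ['a0', 'y1', 'key2']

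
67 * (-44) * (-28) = 82544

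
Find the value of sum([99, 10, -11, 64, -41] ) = 121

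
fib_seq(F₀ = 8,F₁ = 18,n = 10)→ F_2 = F_1 + F_0 = 26
F_3 = F_2 + F_1 = 44
F_4 = F_3 + F_2 = 70
...
= [8, 18, 26, 44, 70, 114, 184, 298, 482, 780]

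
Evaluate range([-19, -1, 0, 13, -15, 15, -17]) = 34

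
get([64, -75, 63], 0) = 64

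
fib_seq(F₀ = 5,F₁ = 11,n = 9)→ F_2 = F_1 + F_0 = 16
F_3 = F_2 + F_1 = 27
F_4 = F_3 + F_2 = 43
...
= [5, 11, 16, 27, 43, 70, 113, 183, 296]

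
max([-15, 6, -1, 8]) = 8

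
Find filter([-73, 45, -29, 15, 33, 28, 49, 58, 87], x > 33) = [45, 49, 58, 87]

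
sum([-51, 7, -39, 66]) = -17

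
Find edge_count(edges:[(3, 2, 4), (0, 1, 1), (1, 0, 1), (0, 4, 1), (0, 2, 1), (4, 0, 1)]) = 6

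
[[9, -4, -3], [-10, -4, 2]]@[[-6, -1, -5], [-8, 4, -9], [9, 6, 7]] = C[0][0] = (9)*(-6) + (-4)*(-8) + (-3)*(9) = -49
C[0][1] = (9)*(-1) + (-4)*(4) + (-3)*(6) = -43
C[0][2] = (9)*(-5) + (-4)*(-9) + (-3)*(7) = -30
C[1][0] = (-10)*(-6) + (-4)*(-8) + (2)*(9) = 110
C[1][1] = (-10)*(-1) + (-4)*(4) + (2)*(6) = 6
C[1][2] = (-10)*(-5) + (-4)*(-9) + (2)*(7) = 100
= [[-49, -43, -30], [110, 6, 100]]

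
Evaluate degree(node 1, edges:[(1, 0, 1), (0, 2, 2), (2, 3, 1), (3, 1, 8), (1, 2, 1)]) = incident: (1,0), (3,1), (1,2)
= 3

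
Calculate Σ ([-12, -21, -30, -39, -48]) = -150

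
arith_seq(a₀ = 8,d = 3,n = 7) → [8, 11, 14, 17, 20, 23, 26]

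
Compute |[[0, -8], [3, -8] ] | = 24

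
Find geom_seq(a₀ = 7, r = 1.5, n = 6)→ a_0 = 7*1.5^0 = 7.0
a_1 = 7*1.5^1 = 10.5
a_2 = 7*1.5^2 = 15.75
...
= [7.0, 10.5, 15.75, 23.625, 35.4375, 53.15625]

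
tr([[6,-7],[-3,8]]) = diagonal: 6 + 8
= 14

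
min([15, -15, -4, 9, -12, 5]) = -15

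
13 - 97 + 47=-37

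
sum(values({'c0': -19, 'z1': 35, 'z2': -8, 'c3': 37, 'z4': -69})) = (-19) + 35 + (-8) + 37 + (-69)
= -24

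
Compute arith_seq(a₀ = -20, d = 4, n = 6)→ [-20, -16, -12, -8, -4, 0]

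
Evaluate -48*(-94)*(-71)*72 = -23065344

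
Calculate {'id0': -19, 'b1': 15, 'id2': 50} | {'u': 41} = {'id0': -19, 'b1': 15, 'id2': 50, 'u': 41}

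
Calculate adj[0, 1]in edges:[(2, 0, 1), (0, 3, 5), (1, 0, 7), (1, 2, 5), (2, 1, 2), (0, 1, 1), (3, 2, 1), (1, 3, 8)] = 1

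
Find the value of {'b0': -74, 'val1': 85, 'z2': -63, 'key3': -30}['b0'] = -74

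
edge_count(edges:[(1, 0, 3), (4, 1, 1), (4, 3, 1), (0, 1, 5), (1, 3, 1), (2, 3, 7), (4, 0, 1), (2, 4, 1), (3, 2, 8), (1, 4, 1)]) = 10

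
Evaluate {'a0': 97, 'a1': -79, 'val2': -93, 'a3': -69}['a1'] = -79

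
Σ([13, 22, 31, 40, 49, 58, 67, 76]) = 356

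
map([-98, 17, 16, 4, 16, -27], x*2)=-98*2=-196, 17*2=34, 16*2=32, 4*2=8, 16*2=32, -27*2=-54
= [-196, 34, 32, 8, 32, -54]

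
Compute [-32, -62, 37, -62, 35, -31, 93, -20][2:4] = [37, -62]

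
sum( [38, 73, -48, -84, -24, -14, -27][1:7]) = slice → [73, -48, -84, -24, -14, -27]
73 + (-48) + (-84) + (-24) + (-14) + (-27)
= -124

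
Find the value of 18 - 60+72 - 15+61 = 76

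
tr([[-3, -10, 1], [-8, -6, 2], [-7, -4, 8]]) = -1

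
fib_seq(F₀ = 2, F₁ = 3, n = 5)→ F_2 = F_1 + F_0 = 5
F_3 = F_2 + F_1 = 8
F_4 = F_3 + F_2 = 13
= [2, 3, 5, 8, 13]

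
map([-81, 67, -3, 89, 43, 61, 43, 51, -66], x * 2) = -81*2=-162, 67*2=134, -3*2=-6, 89*2=178, 43*2=86, 61*2=122, 43*2=86, 51*2=102, -66*2=-132
= [-162, 134, -6, 178, 86, 122, 86, 102, -132]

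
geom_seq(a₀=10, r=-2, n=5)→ a_0 = 10*(-2)^0 = 10
a_1 = 10*(-2)^1 = -20
a_2 = 10*(-2)^2 = 40
...
= [10, -20, 40, -80, 160]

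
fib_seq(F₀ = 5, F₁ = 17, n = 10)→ [5, 17, 22, 39, 61, 100, 161, 261, 422, 683]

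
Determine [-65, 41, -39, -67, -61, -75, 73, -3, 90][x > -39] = keep x where x > -39: -65✗, 41✓, -39✗, -67✗, -61✗, -75✗, 73✓, -3✓, 90✓
= [41, 73, -3, 90]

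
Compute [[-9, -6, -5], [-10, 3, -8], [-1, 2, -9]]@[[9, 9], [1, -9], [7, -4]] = C[0][0] = (-9)*(9) + (-6)*(1) + (-5)*(7) = -122
C[0][1] = (-9)*(9) + (-6)*(-9) + (-5)*(-4) = -7
C[1][0] = (-10)*(9) + (3)*(1) + (-8)*(7) = -143
C[1][1] = (-10)*(9) + (3)*(-9) + (-8)*(-4) = -85
C[2][0] = (-1)*(9) + (2)*(1) + (-9)*(7) = -70
C[2][1] = (-1)*(9) + (2)*(-9) + (-9)*(-4) = 9
= [[-122, -7], [-143, -85], [-70, 9]]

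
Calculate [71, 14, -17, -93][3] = -93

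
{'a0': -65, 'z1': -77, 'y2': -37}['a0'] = -65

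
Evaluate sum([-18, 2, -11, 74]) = (-18) + 2 + (-11) + 74
= 47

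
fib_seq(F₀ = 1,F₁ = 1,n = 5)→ [1, 1, 2, 3, 5]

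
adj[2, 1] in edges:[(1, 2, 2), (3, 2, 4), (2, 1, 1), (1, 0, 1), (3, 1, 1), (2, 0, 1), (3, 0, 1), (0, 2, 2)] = 1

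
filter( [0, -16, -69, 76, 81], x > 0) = keep x where x > 0: 0✗, -16✗, -69✗, 76✓, 81✓
= [76, 81]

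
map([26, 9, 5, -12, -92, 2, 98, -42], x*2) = 26*2=52, 9*2=18, 5*2=10, -12*2=-24, -92*2=-184, 2*2=4, 98*2=196, -42*2=-84
= [52, 18, 10, -24, -184, 4, 196, -84]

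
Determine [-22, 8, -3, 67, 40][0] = -22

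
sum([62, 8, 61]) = 131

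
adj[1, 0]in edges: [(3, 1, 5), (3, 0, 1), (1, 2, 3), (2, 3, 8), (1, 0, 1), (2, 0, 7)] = 1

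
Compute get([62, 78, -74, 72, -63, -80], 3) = 72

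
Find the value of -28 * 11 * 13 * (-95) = 380380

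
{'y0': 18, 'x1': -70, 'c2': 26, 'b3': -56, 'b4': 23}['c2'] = 26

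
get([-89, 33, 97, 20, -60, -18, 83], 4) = -60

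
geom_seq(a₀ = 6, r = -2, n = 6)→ [6, -12, 24, -48, 96, -192]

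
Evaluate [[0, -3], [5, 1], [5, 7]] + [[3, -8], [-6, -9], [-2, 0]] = [[3, -11], [-1, -8], [3, 7]]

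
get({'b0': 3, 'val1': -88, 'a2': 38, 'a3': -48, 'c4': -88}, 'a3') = -48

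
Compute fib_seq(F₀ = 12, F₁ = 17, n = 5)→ F_2 = F_1 + F_0 = 29
F_3 = F_2 + F_1 = 46
F_4 = F_3 + F_2 = 75
= [12, 17, 29, 46, 75]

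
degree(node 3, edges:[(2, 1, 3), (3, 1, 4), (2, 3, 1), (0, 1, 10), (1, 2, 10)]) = incident: (3,1), (2,3)
= 2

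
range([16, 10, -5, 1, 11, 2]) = 21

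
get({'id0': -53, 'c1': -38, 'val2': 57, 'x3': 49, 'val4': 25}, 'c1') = -38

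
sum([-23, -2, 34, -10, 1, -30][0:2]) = -25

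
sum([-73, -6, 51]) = -28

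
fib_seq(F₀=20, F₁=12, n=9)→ [20, 12, 32, 44, 76, 120, 196, 316, 512]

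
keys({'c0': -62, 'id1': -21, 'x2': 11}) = ['c0', 'id1', 'x2']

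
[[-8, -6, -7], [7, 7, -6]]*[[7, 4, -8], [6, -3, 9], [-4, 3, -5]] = [[-64, -35, 45], [115, -11, 37]]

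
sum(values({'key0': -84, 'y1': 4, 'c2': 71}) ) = -9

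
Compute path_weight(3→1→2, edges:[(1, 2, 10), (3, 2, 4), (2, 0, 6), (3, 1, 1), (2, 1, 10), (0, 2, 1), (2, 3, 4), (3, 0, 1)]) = w(3→1)=1 + w(1→2)=10
= 11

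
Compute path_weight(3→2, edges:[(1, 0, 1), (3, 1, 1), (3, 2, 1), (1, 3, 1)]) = w(3→2)=1
= 1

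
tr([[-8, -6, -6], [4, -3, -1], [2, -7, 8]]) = diagonal: (-8) + (-3) + 8
= -3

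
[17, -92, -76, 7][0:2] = [17, -92]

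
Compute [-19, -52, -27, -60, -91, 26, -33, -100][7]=-100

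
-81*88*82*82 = -47928672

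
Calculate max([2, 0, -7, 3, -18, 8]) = 8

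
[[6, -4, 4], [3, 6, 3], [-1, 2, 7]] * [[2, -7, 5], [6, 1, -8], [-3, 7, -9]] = C[0][0] = (6)*(2) + (-4)*(6) + (4)*(-3) = -24
C[0][1] = (6)*(-7) + (-4)*(1) + (4)*(7) = -18
C[0][2] = (6)*(5) + (-4)*(-8) + (4)*(-9) = 26
C[1][0] = (3)*(2) + (6)*(6) + (3)*(-3) = 33
C[1][1] = (3)*(-7) + (6)*(1) + (3)*(7) = 6
C[1][2] = (3)*(5) + (6)*(-8) + (3)*(-9) = -60
... (3 more cells)
= [[-24, -18, 26], [33, 6, -60], [-11, 58, -84]]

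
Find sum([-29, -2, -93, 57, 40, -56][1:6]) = slice → [-2, -93, 57, 40, -56]
(-2) + (-93) + 57 + 40 + (-56)
= -54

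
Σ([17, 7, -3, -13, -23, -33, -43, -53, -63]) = 17 + 7 + (-3) + (-13) + (-23) + (-33) + (-43) + (-53) + (-63)
= -207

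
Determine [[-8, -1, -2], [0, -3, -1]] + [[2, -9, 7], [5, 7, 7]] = [[-6, -10, 5], [5, 4, 6]]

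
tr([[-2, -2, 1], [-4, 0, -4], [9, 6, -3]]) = diagonal: (-2) + 0 + (-3)
= -5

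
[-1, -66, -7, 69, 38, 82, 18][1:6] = [-66, -7, 69, 38, 82]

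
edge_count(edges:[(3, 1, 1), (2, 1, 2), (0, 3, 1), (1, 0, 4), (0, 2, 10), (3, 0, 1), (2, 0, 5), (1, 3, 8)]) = 8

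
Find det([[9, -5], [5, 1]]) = 34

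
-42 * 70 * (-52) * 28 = 4280640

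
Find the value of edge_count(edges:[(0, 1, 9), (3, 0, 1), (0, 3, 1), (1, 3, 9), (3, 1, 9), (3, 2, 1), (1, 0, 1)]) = 7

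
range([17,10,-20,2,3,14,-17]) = 37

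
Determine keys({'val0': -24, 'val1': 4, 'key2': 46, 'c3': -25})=['val0', 'val1', 'key2', 'c3']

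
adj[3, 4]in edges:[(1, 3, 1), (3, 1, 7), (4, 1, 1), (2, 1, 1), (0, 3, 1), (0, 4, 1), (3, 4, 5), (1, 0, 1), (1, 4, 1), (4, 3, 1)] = 5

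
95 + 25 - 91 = 29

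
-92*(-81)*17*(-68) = -8614512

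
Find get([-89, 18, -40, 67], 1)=18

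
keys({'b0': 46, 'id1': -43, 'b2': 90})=['b0', 'id1', 'b2']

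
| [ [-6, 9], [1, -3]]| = 9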